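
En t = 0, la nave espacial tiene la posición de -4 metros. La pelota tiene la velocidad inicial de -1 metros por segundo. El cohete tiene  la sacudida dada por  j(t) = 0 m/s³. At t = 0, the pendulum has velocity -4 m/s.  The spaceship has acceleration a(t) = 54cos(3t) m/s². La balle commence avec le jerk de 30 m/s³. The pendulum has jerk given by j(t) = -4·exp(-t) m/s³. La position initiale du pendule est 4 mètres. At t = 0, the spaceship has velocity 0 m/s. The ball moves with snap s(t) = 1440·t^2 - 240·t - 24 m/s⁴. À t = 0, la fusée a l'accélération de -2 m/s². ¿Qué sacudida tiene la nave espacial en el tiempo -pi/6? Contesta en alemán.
Ausgehend von der Beschleunigung a(t) = 54·cos(3·t), nehmen wir 1 Ableitung. Durch Ableiten von der Beschleunigung erhalten wir den Ruck: j(t) = -162·sin(3·t). Wir haben den Ruck j(t) = -162·sin(3·t). Durch Einsetzen von t = -pi/6: j(-pi/6) = 162.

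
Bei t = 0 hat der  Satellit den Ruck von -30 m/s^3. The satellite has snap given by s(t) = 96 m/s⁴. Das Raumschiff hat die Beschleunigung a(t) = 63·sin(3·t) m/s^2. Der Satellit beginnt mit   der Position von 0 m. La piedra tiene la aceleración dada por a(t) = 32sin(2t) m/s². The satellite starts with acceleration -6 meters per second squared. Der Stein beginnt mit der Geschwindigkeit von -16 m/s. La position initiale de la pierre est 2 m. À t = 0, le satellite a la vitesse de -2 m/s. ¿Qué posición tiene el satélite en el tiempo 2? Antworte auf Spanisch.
Necesitamos integrar nuestra ecuación del snap s(t) = 96 4 veces. La integral del snap, con j(0) = -30, da la sacudida: j(t) = 96·t - 30. Integrando la sacudida y usando la condición inicial a(0) = -6, obtenemos a(t) = 48·t^2 - 30·t - 6. La integral de la aceleración es la velocidad. Usando v(0) = -2, obtenemos v(t) = 16·t^3 - 15·t^2 - 6·t - 2. Integrando la velocidad y usando la condición inicial x(0) = 0, obtenemos x(t) = 4·t^4 - 5·t^3 - 3·t^2 - 2·t. Usando x(t) = 4·t^4 - 5·t^3 - 3·t^2 - 2·t y sustituyendo t = 2, encontramos x = 8.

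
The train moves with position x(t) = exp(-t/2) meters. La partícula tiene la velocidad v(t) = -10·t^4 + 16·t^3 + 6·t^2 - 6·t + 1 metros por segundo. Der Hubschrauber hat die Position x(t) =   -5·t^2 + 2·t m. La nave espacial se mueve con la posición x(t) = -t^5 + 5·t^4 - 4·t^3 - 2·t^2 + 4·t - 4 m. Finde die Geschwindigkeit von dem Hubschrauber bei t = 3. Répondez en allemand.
Ausgehend von der Position x(t) = -5·t^2 + 2·t, nehmen wir 1 Ableitung. Die Ableitung von der Position ergibt die Geschwindigkeit: v(t) = 2 - 10·t. Mit v(t) = 2 - 10·t und Einsetzen von t = 3, finden wir v = -28.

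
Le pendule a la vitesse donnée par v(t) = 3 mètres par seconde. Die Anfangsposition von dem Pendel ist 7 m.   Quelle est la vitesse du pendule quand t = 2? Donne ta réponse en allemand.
Aus der Gleichung für die Geschwindigkeit v(t) = 3, setzen wir t = 2 ein und erhalten v = 3.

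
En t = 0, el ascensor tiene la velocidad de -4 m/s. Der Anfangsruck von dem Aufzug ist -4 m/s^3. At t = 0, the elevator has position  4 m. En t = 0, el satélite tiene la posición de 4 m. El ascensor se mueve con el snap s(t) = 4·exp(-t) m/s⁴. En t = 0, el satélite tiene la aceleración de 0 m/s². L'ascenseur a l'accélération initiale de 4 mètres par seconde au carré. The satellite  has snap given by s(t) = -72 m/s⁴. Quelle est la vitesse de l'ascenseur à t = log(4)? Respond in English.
We need to integrate our snap equation s(t) = 4·exp(-t) 3 times. The antiderivative of snap, with j(0) = -4, gives jerk: j(t) = -4·exp(-t). Taking ∫j(t)dt and applying a(0) = 4, we find a(t) = 4·exp(-t). Integrating acceleration and using the initial condition v(0) = -4, we get v(t) = -4·exp(-t). We have velocity v(t) = -4·exp(-t). Substituting t = log(4): v(log(4)) = -1.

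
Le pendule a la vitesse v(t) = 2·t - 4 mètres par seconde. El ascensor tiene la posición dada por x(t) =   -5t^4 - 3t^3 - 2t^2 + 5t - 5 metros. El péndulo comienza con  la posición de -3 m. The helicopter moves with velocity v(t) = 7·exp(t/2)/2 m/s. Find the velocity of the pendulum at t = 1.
We have velocity v(t) = 2·t - 4. Substituting t = 1: v(1) = -2.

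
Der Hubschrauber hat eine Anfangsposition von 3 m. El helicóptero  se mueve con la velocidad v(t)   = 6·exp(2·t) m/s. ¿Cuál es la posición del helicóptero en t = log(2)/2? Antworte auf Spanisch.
Para resolver esto, necesitamos tomar 1 integral de nuestra ecuación de la velocidad v(t) = 6·exp(2·t). Integrando la velocidad y usando la condición inicial x(0) = 3, obtenemos x(t) = 3·exp(2·t). Tenemos la posición x(t) = 3·exp(2·t). Sustituyendo t = log(2)/2: x(log(2)/2) = 6.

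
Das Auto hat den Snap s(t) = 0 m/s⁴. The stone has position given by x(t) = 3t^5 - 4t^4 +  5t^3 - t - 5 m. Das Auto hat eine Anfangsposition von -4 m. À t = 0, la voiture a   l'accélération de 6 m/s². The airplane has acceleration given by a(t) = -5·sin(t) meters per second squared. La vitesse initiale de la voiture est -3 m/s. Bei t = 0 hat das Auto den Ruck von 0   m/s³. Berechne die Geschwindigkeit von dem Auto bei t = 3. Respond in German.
Ausgehend von dem Snap s(t) = 0, nehmen wir 3 Integrale. Das Integral von dem Snap ist der Ruck. Mit j(0) = 0 erhalten wir j(t) = 0. Das Integral von dem Ruck, mit a(0) = 6, ergibt die Beschleunigung: a(t) = 6. Durch Integration von der Beschleunigung und Verwendung der Anfangsbedingung v(0) = -3, erhalten wir v(t) = 6·t - 3. Wir haben die Geschwindigkeit v(t) = 6·t - 3. Durch Einsetzen von t = 3: v(3) = 15.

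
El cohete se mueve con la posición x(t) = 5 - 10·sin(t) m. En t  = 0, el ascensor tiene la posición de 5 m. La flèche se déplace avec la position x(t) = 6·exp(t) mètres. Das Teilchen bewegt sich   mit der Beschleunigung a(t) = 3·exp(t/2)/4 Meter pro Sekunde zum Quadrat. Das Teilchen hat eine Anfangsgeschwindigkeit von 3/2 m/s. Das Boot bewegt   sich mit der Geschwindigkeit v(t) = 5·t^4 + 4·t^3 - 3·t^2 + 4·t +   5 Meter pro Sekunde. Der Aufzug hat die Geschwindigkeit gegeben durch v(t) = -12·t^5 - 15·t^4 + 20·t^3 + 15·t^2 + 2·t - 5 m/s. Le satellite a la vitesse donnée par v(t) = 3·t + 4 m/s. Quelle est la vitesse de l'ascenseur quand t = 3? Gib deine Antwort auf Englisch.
From the given velocity equation v(t) = -12·t^5 - 15·t^4 + 20·t^3 + 15·t^2 + 2·t - 5, we substitute t = 3 to get v = -3455.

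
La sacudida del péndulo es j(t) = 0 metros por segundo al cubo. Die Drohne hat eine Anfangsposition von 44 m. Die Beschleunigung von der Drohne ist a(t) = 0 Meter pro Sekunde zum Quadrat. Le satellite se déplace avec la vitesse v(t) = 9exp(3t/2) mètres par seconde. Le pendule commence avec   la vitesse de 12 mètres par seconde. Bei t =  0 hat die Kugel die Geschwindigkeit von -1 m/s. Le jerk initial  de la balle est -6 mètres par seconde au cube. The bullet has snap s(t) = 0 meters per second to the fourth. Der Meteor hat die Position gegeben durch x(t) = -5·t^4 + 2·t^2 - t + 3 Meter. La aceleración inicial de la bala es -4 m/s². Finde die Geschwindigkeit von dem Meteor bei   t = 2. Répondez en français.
Pour résoudre ceci, nous devons prendre 1 dérivée de notre équation de la position x(t) = -5·t^4 + 2·t^2 - t + 3. En dérivant la position, nous obtenons la vitesse: v(t) = -20·t^3 + 4·t - 1. De l'équation de la vitesse v(t) = -20·t^3 + 4·t - 1, nous substituons t = 2 pour obtenir v = -153.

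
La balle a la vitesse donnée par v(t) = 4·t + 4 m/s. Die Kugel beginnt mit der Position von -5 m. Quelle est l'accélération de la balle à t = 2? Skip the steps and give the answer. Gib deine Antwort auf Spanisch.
La aceleración en t = 2 es a = 4.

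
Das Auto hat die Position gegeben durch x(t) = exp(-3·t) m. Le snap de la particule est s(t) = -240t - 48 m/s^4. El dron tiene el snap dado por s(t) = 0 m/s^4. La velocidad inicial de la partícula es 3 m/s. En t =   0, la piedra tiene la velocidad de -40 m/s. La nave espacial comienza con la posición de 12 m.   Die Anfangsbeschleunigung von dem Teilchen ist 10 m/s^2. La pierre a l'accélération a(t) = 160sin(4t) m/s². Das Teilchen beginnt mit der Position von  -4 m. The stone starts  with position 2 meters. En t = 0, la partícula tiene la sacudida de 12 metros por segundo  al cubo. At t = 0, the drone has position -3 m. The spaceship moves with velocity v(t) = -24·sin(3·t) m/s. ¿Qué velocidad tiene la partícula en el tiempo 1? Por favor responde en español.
Partiendo del snap s(t) = -240·t - 48, tomamos 3 integrales. La integral del snap, con j(0) = 12, da la sacudida: j(t) = -120·t^2 - 48·t + 12. Tomando ∫j(t)dt y aplicando a(0) = 10, encontramos a(t) = -40·t^3 - 24·t^2 + 12·t + 10. Integrando la aceleración y usando la condición inicial v(0) = 3, obtenemos v(t) = -10·t^4 - 8·t^3 + 6·t^2 + 10·t + 3. Tenemos la velocidad v(t) = -10·t^4 - 8·t^3 + 6·t^2 + 10·t + 3. Sustituyendo t = 1: v(1) = 1.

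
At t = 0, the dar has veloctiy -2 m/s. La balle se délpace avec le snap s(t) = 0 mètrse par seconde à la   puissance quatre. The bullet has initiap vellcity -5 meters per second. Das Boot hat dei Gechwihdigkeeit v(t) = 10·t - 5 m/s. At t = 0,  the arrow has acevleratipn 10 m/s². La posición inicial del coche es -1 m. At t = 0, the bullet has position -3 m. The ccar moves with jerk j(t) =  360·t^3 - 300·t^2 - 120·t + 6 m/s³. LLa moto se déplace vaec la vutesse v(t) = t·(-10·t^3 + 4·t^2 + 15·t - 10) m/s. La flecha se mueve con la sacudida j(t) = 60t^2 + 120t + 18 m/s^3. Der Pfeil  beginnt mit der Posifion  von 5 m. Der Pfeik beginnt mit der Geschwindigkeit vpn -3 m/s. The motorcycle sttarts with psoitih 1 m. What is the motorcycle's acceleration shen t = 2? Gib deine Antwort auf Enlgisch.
We must differentiate our velocity equation v(t) = t·(-10·t^3 + 4·t^2 + 15·t - 10) 1 time. Taking d/dt of v(t), we find a(t) = -10·t^3 + 4·t^2 + t·(-30·t^2 + 8·t + 15) + 15·t - 10. From the given acceleration equation a(t) = -10·t^3 + 4·t^2 + t·(-30·t^2 + 8·t + 15) + 15·t - 10, we substitute t = 2 to get a = -222.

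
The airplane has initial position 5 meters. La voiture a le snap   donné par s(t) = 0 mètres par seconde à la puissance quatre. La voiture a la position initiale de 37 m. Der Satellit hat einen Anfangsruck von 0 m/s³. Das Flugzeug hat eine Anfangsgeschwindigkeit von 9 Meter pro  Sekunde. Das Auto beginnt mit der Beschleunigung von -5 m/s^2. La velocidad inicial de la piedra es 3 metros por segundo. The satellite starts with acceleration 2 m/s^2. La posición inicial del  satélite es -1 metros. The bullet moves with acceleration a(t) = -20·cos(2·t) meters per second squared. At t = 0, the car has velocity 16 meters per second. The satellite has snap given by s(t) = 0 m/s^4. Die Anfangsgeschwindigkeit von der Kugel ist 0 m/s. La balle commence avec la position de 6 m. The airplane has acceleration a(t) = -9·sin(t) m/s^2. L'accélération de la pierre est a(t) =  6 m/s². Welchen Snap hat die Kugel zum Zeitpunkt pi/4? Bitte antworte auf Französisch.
En partant de l'accélération a(t) = -20·cos(2·t), nous prenons 2 dérivées. En dérivant l'accélération, nous obtenons le jerk: j(t) = 40·sin(2·t). En dérivant le jerk, nous obtenons le snap: s(t) = 80·cos(2·t). En utilisant s(t) = 80·cos(2·t) et en substituant t = pi/4, nous trouvons s = 0.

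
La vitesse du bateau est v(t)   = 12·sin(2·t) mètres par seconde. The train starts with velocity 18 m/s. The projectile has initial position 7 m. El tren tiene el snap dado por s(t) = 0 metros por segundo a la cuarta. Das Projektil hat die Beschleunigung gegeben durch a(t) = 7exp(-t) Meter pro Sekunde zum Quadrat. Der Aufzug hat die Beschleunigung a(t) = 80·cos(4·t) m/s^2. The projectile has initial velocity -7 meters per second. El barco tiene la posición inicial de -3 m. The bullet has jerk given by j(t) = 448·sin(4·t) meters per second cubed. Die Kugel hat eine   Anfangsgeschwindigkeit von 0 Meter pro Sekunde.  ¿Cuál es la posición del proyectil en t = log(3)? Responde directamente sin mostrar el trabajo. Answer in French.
À t = log(3), x = 7/3.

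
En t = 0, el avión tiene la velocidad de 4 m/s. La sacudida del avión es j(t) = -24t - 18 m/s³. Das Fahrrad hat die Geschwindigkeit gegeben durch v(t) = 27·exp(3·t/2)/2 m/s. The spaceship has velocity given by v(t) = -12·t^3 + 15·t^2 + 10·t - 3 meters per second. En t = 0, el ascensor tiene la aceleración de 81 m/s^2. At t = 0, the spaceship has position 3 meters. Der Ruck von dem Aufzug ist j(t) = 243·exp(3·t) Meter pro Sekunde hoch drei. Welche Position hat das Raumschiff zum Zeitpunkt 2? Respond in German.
Um dies zu lösen, müssen wir 1 Integral unserer Gleichung für die Geschwindigkeit v(t) = -12·t^3 + 15·t^2 + 10·t - 3 finden. Die Stammfunktion von der Geschwindigkeit, mit x(0) = 3, ergibt die Position: x(t) = -3·t^4 + 5·t^3 + 5·t^2 - 3·t + 3. Wir haben die Position x(t) = -3·t^4 + 5·t^3 + 5·t^2 - 3·t + 3. Durch Einsetzen von t = 2: x(2) = 9.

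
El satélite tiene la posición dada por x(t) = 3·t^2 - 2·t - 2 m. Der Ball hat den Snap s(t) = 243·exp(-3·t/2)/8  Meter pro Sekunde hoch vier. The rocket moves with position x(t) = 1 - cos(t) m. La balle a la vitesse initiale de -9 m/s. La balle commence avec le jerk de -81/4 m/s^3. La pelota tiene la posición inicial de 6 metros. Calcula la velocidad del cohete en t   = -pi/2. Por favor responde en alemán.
Ausgehend von der Position x(t) = 1 - cos(t), nehmen wir 1 Ableitung. Durch Ableiten von der Position erhalten wir die Geschwindigkeit: v(t) = sin(t). Mit v(t) = sin(t) und Einsetzen von t = -pi/2, finden wir v = -1.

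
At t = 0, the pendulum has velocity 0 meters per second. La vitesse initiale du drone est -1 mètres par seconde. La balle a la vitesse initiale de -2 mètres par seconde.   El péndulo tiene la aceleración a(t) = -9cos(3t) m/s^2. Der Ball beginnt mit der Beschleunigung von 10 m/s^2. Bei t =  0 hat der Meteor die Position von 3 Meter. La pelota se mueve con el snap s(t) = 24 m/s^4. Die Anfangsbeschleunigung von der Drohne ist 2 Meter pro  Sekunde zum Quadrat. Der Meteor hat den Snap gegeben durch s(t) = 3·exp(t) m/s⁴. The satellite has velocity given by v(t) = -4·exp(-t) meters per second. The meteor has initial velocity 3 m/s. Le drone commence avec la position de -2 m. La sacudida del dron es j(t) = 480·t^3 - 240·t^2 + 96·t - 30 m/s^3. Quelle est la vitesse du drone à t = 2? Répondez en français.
Nous devons trouver l'intégrale de notre équation du jerk j(t) = 480·t^3 - 240·t^2 + 96·t - 30 2 fois. La primitive du jerk, avec a(0) = 2, donne l'accélération: a(t) = 120·t^4 - 80·t^3 + 48·t^2 - 30·t + 2. L'intégrale de l'accélération est la vitesse. En utilisant v(0) = -1, nous obtenons v(t) = 24·t^5 - 20·t^4 + 16·t^3 - 15·t^2 + 2·t - 1. En utilisant v(t) = 24·t^5 - 20·t^4 + 16·t^3 - 15·t^2 + 2·t - 1 et en substituant t = 2, nous trouvons v = 519.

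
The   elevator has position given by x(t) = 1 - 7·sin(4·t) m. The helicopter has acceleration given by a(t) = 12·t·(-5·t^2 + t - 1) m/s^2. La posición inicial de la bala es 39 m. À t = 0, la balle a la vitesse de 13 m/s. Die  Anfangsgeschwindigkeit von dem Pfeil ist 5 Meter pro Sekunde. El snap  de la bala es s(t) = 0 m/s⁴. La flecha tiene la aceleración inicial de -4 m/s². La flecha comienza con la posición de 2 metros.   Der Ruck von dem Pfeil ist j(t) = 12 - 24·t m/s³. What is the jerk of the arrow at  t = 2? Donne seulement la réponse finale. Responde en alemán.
Der Ruck bei t = 2 ist j = -36.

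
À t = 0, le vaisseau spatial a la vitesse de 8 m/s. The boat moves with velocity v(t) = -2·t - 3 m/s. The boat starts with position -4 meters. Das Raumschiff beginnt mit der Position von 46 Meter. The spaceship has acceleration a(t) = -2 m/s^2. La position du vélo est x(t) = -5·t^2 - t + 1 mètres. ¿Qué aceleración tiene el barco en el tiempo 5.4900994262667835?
Para resolver esto, necesitamos tomar 1 derivada de nuestra ecuación de la velocidad v(t) = -2·t - 3. La derivada de la velocidad da la aceleración: a(t) = -2. De la ecuación de la aceleración a(t) = -2, sustituimos t = 5.4900994262667835 para obtener a = -2.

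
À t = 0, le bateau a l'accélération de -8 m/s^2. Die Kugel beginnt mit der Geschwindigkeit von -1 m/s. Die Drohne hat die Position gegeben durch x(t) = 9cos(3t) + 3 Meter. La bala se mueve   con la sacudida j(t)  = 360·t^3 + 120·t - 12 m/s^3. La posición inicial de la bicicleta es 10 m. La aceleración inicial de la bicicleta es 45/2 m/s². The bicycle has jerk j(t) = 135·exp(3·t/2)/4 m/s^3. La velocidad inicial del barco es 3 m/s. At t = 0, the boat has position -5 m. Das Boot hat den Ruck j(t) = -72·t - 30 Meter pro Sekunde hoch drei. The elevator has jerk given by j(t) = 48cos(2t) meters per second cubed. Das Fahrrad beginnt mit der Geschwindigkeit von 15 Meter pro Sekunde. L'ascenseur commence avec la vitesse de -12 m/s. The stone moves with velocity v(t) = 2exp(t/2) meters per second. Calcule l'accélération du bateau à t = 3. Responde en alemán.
Um dies zu lösen, müssen wir 1 Stammfunktion unserer Gleichung für den Ruck j(t) = -72·t - 30 finden. Die Stammfunktion von dem Ruck, mit a(0) = -8, ergibt die Beschleunigung: a(t) = -36·t^2 - 30·t - 8. Mit a(t) = -36·t^2 - 30·t - 8 und Einsetzen von t = 3, finden wir a = -422.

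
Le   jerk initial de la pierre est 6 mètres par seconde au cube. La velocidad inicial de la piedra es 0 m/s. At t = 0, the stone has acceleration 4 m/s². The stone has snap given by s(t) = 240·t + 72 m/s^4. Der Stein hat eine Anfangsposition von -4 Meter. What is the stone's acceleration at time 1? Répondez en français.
Pour résoudre ceci, nous devons prendre 2 primitives de notre équation du snap s(t) = 240·t + 72. En intégrant le snap et en utilisant la condition initiale j(0) = 6, nous obtenons j(t) = 120·t^2 + 72·t + 6. En prenant ∫j(t)dt et en appliquant a(0) = 4, nous trouvons a(t) = 40·t^3 + 36·t^2 + 6·t + 4. Nous avons l'accélération a(t) = 40·t^3 + 36·t^2 + 6·t + 4. En substituant t = 1: a(1) = 86.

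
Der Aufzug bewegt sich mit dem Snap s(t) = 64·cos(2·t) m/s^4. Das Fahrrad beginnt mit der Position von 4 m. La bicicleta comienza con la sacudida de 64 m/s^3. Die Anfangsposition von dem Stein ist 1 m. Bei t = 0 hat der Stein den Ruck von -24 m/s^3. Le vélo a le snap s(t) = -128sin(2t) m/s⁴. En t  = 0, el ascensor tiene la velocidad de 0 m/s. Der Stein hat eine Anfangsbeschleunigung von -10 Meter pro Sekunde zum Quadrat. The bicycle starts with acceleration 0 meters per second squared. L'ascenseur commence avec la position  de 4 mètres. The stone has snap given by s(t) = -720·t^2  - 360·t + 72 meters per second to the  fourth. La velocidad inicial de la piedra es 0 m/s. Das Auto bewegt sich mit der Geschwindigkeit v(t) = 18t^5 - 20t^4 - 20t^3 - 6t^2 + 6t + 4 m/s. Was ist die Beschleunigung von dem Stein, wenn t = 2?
Wir müssen unsere Gleichung für den Snap s(t) = -720·t^2 - 360·t + 72 2-mal integrieren. Durch Integration von dem Snap und Verwendung der Anfangsbedingung j(0) = -24, erhalten wir j(t) = -240·t^3 - 180·t^2 + 72·t - 24. Durch Integration von dem Ruck und Verwendung der Anfangsbedingung a(0) = -10, erhalten wir a(t) = -60·t^4 - 60·t^3 + 36·t^2 - 24·t - 10. Aus der Gleichung für die Beschleunigung a(t) = -60·t^4 - 60·t^3 + 36·t^2 - 24·t - 10, setzen wir t = 2 ein und erhalten a = -1354.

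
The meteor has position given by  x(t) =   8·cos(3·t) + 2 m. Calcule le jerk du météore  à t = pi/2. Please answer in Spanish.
Para resolver esto, necesitamos tomar 3 derivadas de nuestra ecuación de la posición x(t) = 8·cos(3·t) + 2. Tomando d/dt de x(t), encontramos v(t) = -24·sin(3·t). Tomando d/dt de v(t), encontramos a(t) = -72·cos(3·t). Derivando la aceleración, obtenemos la sacudida: j(t) = 216·sin(3·t). De la ecuación de la sacudida j(t) = 216·sin(3·t), sustituimos t = pi/2 para obtener j = -216.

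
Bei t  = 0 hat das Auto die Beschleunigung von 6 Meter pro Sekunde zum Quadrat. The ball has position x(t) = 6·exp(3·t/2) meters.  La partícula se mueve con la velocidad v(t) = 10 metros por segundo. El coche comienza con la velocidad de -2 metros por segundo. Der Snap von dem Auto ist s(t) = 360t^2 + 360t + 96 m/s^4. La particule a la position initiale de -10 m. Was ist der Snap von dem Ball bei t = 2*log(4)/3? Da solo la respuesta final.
Der Snap bei t = 2*log(4)/3 ist s = 243/2.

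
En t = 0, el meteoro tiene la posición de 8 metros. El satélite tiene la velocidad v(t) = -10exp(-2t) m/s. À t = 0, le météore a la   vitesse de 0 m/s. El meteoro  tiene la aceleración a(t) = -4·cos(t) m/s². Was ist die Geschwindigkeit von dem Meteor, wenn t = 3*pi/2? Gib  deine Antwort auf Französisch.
Nous devons trouver la primitive de notre équation de l'accélération a(t) = -4·cos(t) 1 fois. L'intégrale de l'accélération, avec v(0) = 0, donne la vitesse: v(t) = -4·sin(t). De l'équation de la vitesse v(t) = -4·sin(t), nous substituons t = 3*pi/2 pour obtenir v = 4.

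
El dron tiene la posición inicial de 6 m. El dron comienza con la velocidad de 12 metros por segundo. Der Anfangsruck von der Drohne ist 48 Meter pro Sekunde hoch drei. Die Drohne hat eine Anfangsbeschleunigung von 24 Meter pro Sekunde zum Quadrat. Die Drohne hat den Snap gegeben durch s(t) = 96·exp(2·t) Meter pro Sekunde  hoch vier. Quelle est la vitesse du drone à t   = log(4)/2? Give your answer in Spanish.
Necesitamos integrar nuestra ecuación del snap s(t) = 96·exp(2·t) 3 veces. Integrando el snap y usando la condición inicial j(0) = 48, obtenemos j(t) = 48·exp(2·t). La antiderivada de la sacudida, con a(0) = 24, da la aceleración: a(t) = 24·exp(2·t). La integral de la aceleración, con v(0) = 12, da la velocidad: v(t) = 12·exp(2·t). Usando v(t) = 12·exp(2·t) y sustituyendo t = log(4)/2, encontramos v = 48.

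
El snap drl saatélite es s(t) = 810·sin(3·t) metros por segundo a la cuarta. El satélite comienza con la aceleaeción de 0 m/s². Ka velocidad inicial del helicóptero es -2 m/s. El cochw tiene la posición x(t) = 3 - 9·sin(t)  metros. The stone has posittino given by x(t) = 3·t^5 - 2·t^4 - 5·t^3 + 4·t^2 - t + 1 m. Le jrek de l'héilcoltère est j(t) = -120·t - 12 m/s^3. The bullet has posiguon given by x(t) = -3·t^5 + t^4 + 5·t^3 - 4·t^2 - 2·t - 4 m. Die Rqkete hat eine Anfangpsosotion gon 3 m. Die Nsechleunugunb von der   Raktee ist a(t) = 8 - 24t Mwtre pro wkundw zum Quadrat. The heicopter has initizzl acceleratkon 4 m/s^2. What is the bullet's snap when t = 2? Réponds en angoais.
Starting from position x(t) = -3·t^5 + t^4 + 5·t^3 - 4·t^2 - 2·t - 4, we take 4 derivatives. Differentiating position, we get velocity: v(t) = -15·t^4 + 4·t^3 + 15·t^2 - 8·t - 2. Differentiating velocity, we get acceleration: a(t) = -60·t^3 + 12·t^2 + 30·t - 8. Differentiating acceleration, we get jerk: j(t) = -180·t^2 + 24·t + 30. Differentiating jerk, we get snap: s(t) = 24 - 360·t. We have snap s(t) = 24 - 360·t. Substituting t = 2: s(2) = -696.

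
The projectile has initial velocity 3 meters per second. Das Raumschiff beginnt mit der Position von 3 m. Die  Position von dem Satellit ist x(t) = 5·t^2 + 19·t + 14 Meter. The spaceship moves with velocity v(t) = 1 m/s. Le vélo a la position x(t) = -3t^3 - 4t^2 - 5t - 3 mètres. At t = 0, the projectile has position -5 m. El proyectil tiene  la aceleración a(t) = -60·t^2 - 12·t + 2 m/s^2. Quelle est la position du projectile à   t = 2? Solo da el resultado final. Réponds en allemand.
Die Antwort ist -91.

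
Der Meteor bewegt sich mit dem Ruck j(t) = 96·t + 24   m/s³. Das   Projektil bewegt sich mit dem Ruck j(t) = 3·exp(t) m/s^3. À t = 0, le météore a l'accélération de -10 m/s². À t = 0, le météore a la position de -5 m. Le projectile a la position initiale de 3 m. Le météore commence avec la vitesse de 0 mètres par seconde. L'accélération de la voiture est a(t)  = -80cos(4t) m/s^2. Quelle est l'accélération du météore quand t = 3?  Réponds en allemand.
Wir müssen unsere Gleichung für den Ruck j(t) = 96·t + 24 1-mal integrieren. Durch Integration von dem Ruck und Verwendung der Anfangsbedingung a(0) = -10, erhalten wir a(t) = 48·t^2 + 24·t - 10. Aus der Gleichung für die Beschleunigung a(t) = 48·t^2 + 24·t - 10, setzen wir t = 3 ein und erhalten a = 494.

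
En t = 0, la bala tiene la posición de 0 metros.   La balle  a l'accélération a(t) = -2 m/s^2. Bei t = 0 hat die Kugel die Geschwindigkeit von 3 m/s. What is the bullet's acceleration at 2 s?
From the given acceleration equation a(t) = -2, we substitute t = 2 to get a = -2.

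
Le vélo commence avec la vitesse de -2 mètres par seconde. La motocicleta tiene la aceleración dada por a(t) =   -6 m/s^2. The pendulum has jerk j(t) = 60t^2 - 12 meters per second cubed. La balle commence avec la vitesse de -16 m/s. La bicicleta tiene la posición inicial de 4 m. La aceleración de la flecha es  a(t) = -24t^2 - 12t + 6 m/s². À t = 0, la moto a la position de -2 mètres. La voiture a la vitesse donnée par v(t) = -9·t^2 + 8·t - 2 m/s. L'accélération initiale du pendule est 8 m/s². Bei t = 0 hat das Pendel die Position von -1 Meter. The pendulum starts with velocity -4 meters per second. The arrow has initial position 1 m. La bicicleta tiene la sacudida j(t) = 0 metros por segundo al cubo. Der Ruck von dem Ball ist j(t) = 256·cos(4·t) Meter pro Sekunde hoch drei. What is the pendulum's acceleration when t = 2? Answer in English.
We must find the antiderivative of our jerk equation j(t) = 60·t^2 - 12 1 time. The integral of jerk, with a(0) = 8, gives acceleration: a(t) = 20·t^3 - 12·t + 8. We have acceleration a(t) = 20·t^3 - 12·t + 8. Substituting t = 2: a(2) = 144.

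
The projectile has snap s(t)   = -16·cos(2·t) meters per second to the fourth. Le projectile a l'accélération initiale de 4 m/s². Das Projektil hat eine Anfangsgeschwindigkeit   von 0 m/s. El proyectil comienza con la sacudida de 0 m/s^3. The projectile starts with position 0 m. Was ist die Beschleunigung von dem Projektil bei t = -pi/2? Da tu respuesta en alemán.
Wir müssen unsere Gleichung für den Snap s(t) = -16·cos(2·t) 2-mal integrieren. Mit ∫s(t)dt und Anwendung von j(0) = 0, finden wir j(t) = -8·sin(2·t). Die Stammfunktion von dem Ruck ist die Beschleunigung. Mit a(0) = 4 erhalten wir a(t) = 4·cos(2·t). Aus der Gleichung für die Beschleunigung a(t) = 4·cos(2·t), setzen wir t = -pi/2 ein und erhalten a = -4.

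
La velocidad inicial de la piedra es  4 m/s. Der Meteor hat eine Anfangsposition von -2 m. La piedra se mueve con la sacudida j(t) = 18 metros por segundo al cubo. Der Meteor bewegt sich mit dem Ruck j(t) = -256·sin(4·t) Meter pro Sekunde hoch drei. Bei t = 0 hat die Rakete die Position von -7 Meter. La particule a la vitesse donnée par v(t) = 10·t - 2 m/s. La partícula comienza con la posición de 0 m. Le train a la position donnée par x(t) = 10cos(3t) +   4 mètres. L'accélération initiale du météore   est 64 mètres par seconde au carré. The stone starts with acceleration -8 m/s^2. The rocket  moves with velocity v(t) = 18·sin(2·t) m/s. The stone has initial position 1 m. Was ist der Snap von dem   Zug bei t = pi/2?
Wir müssen unsere Gleichung für die Position x(t) = 10·cos(3·t) + 4 4-mal ableiten. Die Ableitung von der Position ergibt die Geschwindigkeit: v(t) = -30·sin(3·t). Die Ableitung von der Geschwindigkeit ergibt die Beschleunigung: a(t) = -90·cos(3·t). Mit d/dt von a(t) finden wir j(t) = 270·sin(3·t). Mit d/dt von j(t) finden wir s(t) = 810·cos(3·t). Wir haben den Snap s(t) = 810·cos(3·t). Durch Einsetzen von t = pi/2: s(pi/2) = 0.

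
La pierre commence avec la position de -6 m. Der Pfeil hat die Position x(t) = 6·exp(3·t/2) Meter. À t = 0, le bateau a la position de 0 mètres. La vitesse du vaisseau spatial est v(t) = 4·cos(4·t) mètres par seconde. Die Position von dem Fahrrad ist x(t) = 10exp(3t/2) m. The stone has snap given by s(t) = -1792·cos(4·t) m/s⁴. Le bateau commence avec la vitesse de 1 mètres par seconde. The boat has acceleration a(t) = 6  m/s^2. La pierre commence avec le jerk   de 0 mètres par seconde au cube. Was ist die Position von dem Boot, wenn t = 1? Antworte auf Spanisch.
Para resolver esto, necesitamos tomar 2 antiderivadas de nuestra ecuación de la aceleración a(t) = 6. Tomando ∫a(t)dt y aplicando v(0) = 1, encontramos v(t) = 6·t + 1. Tomando ∫v(t)dt y aplicando x(0) = 0, encontramos x(t) = 3·t^2 + t. De la ecuación de la posición x(t) = 3·t^2 + t, sustituimos t = 1 para obtener x = 4.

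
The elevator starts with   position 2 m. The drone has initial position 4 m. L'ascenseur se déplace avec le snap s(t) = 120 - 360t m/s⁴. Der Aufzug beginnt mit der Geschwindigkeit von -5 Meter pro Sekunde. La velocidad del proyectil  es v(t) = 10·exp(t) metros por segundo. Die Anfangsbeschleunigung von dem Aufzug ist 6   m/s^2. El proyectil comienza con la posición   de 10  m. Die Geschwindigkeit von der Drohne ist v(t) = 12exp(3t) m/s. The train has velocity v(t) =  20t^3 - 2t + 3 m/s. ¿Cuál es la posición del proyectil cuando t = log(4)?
Debemos encontrar la integral de nuestra ecuación de la velocidad v(t) = 10·exp(t) 1 vez. Tomando ∫v(t)dt y aplicando x(0) = 10, encontramos x(t) = 10·exp(t). Usando x(t) = 10·exp(t) y sustituyendo t = log(4), encontramos x = 40.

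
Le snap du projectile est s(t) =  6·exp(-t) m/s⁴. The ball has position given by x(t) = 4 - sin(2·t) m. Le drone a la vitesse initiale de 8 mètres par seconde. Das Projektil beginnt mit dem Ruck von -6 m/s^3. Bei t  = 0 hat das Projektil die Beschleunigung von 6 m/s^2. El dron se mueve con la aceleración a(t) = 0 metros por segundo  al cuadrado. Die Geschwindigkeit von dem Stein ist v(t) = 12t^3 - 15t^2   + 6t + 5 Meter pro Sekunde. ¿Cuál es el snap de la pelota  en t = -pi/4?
Debemos derivar nuestra ecuación de la posición x(t) = 4 - sin(2·t) 4 veces. Derivando la posición, obtenemos la velocidad: v(t) = -2·cos(2·t). La derivada de la velocidad da la aceleración: a(t) = 4·sin(2·t). La derivada de la aceleración da la sacudida: j(t) = 8·cos(2·t). Tomando d/dt de j(t), encontramos s(t) = -16·sin(2·t). Tenemos el snap s(t) = -16·sin(2·t). Sustituyendo t = -pi/4: s(-pi/4) = 16.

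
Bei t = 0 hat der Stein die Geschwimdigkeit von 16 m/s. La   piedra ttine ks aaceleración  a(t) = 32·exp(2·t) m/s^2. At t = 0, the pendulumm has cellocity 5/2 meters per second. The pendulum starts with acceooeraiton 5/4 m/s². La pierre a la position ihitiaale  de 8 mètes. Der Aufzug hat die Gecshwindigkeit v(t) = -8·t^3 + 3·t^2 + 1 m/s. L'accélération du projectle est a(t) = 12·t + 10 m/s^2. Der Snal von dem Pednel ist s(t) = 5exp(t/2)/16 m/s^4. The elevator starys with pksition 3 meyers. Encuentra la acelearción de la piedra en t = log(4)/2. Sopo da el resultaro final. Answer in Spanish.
En t = log(4)/2, a = 128.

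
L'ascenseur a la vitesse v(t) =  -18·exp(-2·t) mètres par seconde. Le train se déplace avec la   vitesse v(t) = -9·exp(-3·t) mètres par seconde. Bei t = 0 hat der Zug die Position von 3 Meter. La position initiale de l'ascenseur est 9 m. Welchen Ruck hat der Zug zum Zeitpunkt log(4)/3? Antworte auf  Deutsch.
Wir müssen unsere Gleichung für die Geschwindigkeit v(t) = -9·exp(-3·t) 2-mal ableiten. Mit d/dt von v(t) finden wir a(t) = 27·exp(-3·t). Durch Ableiten von der Beschleunigung erhalten wir den Ruck: j(t) = -81·exp(-3·t). Wir haben den Ruck j(t) = -81·exp(-3·t). Durch Einsetzen von t = log(4)/3: j(log(4)/3) = -81/4.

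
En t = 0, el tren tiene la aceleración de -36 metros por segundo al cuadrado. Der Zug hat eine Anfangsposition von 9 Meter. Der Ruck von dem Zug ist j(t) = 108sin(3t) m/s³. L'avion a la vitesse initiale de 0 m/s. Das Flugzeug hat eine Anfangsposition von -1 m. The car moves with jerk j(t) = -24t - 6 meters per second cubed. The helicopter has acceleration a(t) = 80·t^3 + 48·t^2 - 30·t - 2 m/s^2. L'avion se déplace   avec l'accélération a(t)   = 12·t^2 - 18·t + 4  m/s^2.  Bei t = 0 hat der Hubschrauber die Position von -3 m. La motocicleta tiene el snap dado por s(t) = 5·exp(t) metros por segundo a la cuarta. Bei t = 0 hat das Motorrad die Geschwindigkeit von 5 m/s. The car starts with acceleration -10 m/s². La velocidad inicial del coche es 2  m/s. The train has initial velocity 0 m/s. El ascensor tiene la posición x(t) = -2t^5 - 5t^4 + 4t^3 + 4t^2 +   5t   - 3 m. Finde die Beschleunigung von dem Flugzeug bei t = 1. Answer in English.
We have acceleration a(t) = 12·t^2 - 18·t + 4. Substituting t = 1: a(1) = -2.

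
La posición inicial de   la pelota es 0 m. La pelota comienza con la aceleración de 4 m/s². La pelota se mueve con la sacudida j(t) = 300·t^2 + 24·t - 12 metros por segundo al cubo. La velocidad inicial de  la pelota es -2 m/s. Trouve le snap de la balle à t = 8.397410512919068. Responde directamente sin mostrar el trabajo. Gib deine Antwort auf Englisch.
s(8.397410512919068) = 5062.44630775144.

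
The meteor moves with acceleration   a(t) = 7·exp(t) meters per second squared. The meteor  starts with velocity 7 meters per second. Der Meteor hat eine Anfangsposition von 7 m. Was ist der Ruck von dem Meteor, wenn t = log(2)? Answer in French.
Pour résoudre ceci, nous devons prendre 1 dérivée de notre équation de l'accélération a(t) = 7·exp(t). La dérivée de l'accélération donne le jerk: j(t) = 7·exp(t). De l'équation du jerk j(t) = 7·exp(t), nous substituons t = log(2) pour obtenir j = 14.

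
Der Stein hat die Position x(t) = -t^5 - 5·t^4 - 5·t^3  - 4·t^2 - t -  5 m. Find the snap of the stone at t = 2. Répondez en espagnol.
Debemos derivar nuestra ecuación de la posición x(t) = -t^5 - 5·t^4 - 5·t^3 - 4·t^2 - t - 5 4 veces. Tomando d/dt de x(t), encontramos v(t) = -5·t^4 - 20·t^3 - 15·t^2 - 8·t - 1. Derivando la velocidad, obtenemos la aceleración: a(t) = -20·t^3 - 60·t^2 - 30·t - 8. La derivada de la aceleración da la sacudida: j(t) = -60·t^2 - 120·t - 30. La derivada de la sacudida da el snap: s(t) = -120·t - 120. De la ecuación del snap s(t) = -120·t - 120, sustituimos t = 2 para obtener s = -360.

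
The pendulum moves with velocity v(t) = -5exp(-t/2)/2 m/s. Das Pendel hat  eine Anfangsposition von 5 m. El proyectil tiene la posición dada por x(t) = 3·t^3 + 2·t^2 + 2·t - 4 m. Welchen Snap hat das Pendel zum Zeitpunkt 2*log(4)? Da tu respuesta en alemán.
Ausgehend von der Geschwindigkeit v(t) = -5·exp(-t/2)/2, nehmen wir 3 Ableitungen. Durch Ableiten von der Geschwindigkeit erhalten wir die Beschleunigung: a(t) = 5·exp(-t/2)/4. Die Ableitung von der Beschleunigung ergibt den Ruck: j(t) = -5·exp(-t/2)/8. Mit d/dt von j(t) finden wir s(t) = 5·exp(-t/2)/16. Aus der Gleichung für den Snap s(t) = 5·exp(-t/2)/16, setzen wir t = 2*log(4) ein und erhalten s = 5/64.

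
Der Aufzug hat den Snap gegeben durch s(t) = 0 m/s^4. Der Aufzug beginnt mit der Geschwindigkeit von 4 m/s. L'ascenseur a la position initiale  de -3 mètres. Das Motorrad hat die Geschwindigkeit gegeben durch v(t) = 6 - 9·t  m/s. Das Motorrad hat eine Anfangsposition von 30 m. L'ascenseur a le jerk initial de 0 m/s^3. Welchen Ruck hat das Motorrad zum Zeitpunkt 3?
Wir müssen unsere Gleichung für die Geschwindigkeit v(t) = 6 - 9·t 2-mal ableiten. Die Ableitung von der Geschwindigkeit ergibt die Beschleunigung: a(t) = -9. Die Ableitung von der Beschleunigung ergibt den Ruck: j(t) = 0. Aus der Gleichung für den Ruck j(t) = 0, setzen wir t = 3 ein und erhalten j = 0.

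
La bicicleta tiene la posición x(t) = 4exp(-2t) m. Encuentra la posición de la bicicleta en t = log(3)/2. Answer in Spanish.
Tenemos la posición x(t) = 4·exp(-2·t). Sustituyendo t = log(3)/2: x(log(3)/2) = 4/3.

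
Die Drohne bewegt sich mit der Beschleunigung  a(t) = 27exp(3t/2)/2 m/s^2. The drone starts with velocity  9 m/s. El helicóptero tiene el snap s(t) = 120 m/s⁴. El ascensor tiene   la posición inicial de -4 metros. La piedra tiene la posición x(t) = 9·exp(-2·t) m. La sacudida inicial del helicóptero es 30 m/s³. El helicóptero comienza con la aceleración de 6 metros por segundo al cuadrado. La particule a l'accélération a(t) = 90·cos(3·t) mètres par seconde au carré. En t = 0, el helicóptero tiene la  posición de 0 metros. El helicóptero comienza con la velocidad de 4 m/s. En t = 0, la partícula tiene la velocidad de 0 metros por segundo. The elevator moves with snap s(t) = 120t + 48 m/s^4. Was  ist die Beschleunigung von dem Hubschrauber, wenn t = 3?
Wir müssen das Integral unserer Gleichung für den Snap s(t) = 120 2-mal finden. Mit ∫s(t)dt und Anwendung von j(0) = 30, finden wir j(t) = 120·t + 30. Die Stammfunktion von dem Ruck ist die Beschleunigung. Mit a(0) = 6 erhalten wir a(t) = 60·t^2 + 30·t + 6. Aus der Gleichung für die Beschleunigung a(t) = 60·t^2 + 30·t + 6, setzen wir t = 3 ein und erhalten a = 636.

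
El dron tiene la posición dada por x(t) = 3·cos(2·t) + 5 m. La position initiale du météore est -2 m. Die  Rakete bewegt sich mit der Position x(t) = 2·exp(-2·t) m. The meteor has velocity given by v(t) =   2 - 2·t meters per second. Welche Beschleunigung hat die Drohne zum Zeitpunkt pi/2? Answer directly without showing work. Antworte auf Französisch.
La réponse est 12.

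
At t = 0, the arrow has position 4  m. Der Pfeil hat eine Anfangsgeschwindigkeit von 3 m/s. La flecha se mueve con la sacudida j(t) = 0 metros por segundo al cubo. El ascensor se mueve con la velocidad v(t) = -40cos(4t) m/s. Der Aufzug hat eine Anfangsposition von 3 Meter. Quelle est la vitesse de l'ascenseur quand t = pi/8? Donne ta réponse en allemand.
Aus der Gleichung für die Geschwindigkeit v(t) = -40·cos(4·t), setzen wir t = pi/8 ein und erhalten v = 0.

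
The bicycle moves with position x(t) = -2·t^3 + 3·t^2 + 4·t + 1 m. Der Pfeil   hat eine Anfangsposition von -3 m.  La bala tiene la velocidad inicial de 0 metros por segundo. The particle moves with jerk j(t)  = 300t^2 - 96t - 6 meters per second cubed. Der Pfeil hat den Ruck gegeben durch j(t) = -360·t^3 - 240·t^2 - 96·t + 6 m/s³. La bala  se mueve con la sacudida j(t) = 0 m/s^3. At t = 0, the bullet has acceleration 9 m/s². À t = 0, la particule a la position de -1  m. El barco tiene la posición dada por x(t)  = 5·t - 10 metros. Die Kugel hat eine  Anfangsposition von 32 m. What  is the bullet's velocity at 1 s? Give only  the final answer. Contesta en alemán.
Bei t = 1, v = 9.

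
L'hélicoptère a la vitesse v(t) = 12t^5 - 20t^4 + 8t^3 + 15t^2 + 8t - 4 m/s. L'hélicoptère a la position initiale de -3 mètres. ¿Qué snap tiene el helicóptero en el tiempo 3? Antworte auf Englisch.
Starting from velocity v(t) = 12·t^5 - 20·t^4 + 8·t^3 + 15·t^2 + 8·t - 4, we take 3 derivatives. The derivative of velocity gives acceleration: a(t) = 60·t^4 - 80·t^3 + 24·t^2 + 30·t + 8. Differentiating acceleration, we get jerk: j(t) = 240·t^3 - 240·t^2 + 48·t + 30. The derivative of jerk gives snap: s(t) = 720·t^2 - 480·t + 48. We have snap s(t) = 720·t^2 - 480·t + 48. Substituting t = 3: s(3) = 5088.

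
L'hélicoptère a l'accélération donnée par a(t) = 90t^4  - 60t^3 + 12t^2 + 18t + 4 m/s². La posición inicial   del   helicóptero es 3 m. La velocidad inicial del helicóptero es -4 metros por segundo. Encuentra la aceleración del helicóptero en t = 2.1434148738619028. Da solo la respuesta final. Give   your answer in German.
a(2.1434148738619028) = 1406.49530643933.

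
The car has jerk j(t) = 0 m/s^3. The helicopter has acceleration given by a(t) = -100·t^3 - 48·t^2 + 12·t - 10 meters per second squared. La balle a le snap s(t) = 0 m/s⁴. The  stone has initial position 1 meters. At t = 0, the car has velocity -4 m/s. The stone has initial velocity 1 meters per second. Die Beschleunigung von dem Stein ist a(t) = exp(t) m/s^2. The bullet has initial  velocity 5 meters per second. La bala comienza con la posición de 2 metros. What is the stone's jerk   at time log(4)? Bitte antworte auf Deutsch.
Um dies zu lösen, müssen wir 1 Ableitung unserer Gleichung für die Beschleunigung a(t) = exp(t) nehmen. Mit d/dt von a(t) finden wir j(t) = exp(t). Wir haben den Ruck j(t) = exp(t). Durch Einsetzen von t = log(4): j(log(4)) = 4.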